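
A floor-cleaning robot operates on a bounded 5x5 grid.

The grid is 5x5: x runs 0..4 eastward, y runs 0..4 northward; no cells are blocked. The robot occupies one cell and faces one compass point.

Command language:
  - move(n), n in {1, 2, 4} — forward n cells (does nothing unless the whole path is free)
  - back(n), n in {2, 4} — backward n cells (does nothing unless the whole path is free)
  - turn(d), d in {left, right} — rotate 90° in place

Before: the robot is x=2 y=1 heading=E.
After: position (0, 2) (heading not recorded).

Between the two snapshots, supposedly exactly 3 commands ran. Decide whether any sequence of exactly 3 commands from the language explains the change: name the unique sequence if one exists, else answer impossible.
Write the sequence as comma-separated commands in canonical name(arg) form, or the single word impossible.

back(2), turn(left), move(1)

key: running move(1) before back(2) would end elsewhere — order is forced
from: x=2 y=1 heading=E
1. back(2) → x=0 y=1 heading=E
2. turn(left) → x=0 y=1 heading=N
3. move(1) → x=0 y=2 heading=N
no rival 3-sequence matches.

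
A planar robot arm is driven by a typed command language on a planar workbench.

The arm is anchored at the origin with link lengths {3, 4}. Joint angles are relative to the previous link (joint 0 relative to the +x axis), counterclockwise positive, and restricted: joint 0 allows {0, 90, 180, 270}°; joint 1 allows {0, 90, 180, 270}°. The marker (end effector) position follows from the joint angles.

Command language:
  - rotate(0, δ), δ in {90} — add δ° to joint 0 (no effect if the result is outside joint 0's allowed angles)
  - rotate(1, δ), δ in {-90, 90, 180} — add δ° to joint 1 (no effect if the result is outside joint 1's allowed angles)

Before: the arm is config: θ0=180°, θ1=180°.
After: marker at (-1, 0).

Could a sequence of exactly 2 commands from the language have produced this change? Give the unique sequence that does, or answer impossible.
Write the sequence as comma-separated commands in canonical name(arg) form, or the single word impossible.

start: config: θ0=180°, θ1=180°
[1] after rotate(0, 90): config: θ0=270°, θ1=180°
[2] after rotate(0, 90): config: θ0=0°, θ1=180°
no rival 2-sequence matches.

rotate(0, 90), rotate(0, 90)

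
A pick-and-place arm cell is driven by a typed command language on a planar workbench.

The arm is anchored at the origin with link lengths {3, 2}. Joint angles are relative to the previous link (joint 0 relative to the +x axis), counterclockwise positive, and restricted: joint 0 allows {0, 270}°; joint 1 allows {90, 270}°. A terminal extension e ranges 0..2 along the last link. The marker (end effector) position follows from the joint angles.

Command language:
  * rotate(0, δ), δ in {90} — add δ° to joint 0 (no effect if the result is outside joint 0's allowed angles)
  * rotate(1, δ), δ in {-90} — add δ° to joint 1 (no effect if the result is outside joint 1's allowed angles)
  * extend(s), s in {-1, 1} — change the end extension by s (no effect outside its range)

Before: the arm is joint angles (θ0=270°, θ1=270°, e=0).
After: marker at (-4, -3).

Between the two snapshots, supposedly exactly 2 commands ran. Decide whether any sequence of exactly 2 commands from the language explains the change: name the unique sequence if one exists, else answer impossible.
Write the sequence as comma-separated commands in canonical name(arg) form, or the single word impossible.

extend(1), extend(1)

initial: joint angles (θ0=270°, θ1=270°, e=0)
step 1 (extend(1)): joint angles (θ0=270°, θ1=270°, e=1)
step 2 (extend(1)): joint angles (θ0=270°, θ1=270°, e=2)
no rival 2-sequence matches.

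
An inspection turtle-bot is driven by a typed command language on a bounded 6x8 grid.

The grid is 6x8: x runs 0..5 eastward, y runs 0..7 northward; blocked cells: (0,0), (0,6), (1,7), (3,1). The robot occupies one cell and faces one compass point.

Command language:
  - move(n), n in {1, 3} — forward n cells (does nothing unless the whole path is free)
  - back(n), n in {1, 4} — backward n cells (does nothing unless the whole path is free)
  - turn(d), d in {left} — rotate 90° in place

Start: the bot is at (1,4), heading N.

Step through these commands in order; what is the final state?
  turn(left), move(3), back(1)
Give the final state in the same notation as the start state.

at (2,4), heading W

start: at (1,4), heading N
step 1 (turn(left)): at (1,4), heading W
step 2 (move(3)): at (1,4), heading W
step 3 (back(1)): at (2,4), heading W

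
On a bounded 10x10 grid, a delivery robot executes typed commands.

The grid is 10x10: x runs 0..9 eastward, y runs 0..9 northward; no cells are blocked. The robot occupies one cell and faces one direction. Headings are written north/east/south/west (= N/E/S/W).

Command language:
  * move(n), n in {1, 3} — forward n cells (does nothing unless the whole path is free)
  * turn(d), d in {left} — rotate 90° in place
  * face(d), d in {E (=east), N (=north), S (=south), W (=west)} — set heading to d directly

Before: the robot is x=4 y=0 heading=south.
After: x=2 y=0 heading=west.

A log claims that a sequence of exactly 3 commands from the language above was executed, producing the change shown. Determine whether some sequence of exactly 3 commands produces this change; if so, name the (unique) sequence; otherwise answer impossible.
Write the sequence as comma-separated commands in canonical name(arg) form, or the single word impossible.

key: order matters: swapping face(W) and move(1) lands elsewhere
t0: x=4 y=0 heading=south
[1] after face(W): x=4 y=0 heading=west
[2] after move(1): x=3 y=0 heading=west
[3] after move(1): x=2 y=0 heading=west
no other 3-command option fits: unique.

face(W), move(1), move(1)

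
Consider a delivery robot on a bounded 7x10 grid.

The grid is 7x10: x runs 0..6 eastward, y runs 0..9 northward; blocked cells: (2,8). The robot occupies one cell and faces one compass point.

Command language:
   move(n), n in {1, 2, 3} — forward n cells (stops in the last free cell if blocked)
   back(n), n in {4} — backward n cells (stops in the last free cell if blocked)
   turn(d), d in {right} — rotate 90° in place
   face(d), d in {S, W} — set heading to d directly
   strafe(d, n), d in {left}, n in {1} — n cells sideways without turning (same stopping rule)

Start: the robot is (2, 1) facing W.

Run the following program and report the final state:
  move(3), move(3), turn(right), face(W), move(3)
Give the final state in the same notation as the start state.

begin: (2, 1) facing W
1. move(3) → (0, 1) facing W
2. move(3) → (0, 1) facing W
3. turn(right) → (0, 1) facing N
4. face(W) → (0, 1) facing W
5. move(3) → (0, 1) facing W

(0, 1) facing W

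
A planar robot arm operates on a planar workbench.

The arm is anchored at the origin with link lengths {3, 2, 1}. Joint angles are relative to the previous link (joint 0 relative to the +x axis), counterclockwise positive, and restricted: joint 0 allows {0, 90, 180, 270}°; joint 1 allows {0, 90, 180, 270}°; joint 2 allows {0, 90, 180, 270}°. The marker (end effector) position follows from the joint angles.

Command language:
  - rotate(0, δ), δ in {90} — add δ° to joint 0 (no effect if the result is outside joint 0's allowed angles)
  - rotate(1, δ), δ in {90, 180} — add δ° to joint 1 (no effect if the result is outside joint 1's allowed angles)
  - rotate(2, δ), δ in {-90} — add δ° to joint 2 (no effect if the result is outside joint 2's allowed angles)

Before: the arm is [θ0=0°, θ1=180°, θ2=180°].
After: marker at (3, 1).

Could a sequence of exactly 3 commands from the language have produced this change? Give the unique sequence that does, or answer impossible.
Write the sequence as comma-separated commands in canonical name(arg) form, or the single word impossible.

begin: [θ0=0°, θ1=180°, θ2=180°]
step 1 (rotate(1, 90)): [θ0=0°, θ1=270°, θ2=180°]
step 2 (rotate(1, 90)): [θ0=0°, θ1=0°, θ2=180°]
step 3 (rotate(1, 90)): [θ0=0°, θ1=90°, θ2=180°]
no rival 3-sequence matches.

rotate(1, 90), rotate(1, 90), rotate(1, 90)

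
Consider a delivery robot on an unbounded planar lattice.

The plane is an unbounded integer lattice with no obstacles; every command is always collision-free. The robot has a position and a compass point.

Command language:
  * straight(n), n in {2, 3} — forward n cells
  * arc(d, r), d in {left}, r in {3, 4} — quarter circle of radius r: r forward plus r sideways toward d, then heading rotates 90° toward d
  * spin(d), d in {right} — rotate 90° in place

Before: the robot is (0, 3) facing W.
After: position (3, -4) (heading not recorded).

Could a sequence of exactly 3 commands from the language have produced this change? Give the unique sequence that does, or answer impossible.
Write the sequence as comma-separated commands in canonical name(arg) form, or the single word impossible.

key: running straight(2) before arc(left, 3) would end elsewhere — order is forced
start: (0, 3) facing W
t=1 arc(left, 3) ⇒ (-3, 0) facing S
t=2 arc(left, 4) ⇒ (1, -4) facing E
t=3 straight(2) ⇒ (3, -4) facing E
no other 3-command option fits: unique.

arc(left, 3), arc(left, 4), straight(2)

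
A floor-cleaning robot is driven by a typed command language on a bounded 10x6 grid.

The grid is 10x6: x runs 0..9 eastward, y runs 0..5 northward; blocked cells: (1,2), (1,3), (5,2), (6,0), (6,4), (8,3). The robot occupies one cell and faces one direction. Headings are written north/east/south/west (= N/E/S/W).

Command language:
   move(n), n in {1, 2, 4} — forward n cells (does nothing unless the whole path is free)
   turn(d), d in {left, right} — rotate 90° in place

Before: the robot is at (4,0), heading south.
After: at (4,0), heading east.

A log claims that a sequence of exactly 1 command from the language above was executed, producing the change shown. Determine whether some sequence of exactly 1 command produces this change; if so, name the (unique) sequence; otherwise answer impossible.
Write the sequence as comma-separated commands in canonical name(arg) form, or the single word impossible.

turn(left)

key: (4,0) unchanged — the single command moves nothing
start: at (4,0), heading south
[1] after turn(left): at (4,0), heading east
no other 1-command option fits: unique.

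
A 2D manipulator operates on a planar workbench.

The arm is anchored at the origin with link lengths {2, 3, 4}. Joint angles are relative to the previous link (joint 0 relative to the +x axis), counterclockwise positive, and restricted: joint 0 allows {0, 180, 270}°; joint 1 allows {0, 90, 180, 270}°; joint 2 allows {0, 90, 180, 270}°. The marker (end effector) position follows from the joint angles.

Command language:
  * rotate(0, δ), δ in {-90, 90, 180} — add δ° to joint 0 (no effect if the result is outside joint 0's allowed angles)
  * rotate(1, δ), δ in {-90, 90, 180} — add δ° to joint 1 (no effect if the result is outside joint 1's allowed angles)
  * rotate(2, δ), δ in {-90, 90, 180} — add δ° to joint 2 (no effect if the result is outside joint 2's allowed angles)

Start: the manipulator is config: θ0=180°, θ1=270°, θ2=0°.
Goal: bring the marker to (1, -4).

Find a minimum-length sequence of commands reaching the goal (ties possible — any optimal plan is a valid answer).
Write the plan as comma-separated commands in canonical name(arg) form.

rotate(2, -90), rotate(1, -90)

t0: config: θ0=180°, θ1=270°, θ2=0°
[1] after rotate(2, -90): config: θ0=180°, θ1=270°, θ2=270°
[2] after rotate(1, -90): config: θ0=180°, θ1=180°, θ2=270°
shorter routes all fall short; 2 is best.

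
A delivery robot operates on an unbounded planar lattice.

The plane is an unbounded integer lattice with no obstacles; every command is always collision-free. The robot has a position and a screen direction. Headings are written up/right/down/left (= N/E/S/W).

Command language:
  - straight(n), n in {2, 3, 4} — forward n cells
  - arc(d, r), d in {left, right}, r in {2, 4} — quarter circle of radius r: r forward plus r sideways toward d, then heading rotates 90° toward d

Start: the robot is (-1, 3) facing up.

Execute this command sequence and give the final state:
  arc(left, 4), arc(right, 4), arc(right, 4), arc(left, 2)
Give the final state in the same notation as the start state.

start: (-1, 3) facing up
[1] after arc(left, 4): (-5, 7) facing left
[2] after arc(right, 4): (-9, 11) facing up
[3] after arc(right, 4): (-5, 15) facing right
[4] after arc(left, 2): (-3, 17) facing up

(-3, 17) facing up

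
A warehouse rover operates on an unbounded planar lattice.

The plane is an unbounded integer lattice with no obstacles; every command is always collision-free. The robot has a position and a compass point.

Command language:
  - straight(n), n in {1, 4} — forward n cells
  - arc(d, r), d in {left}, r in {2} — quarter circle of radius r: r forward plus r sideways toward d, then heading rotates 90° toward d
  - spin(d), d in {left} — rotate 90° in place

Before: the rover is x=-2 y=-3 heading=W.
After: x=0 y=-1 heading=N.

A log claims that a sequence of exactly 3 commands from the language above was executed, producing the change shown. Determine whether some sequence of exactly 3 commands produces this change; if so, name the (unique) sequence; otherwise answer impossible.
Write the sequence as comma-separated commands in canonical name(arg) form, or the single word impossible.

key: position moved to (0,-1) AND the heading swung to N — translation plus rotation needed
initial: x=-2 y=-3 heading=W
[1] after spin(left): x=-2 y=-3 heading=S
[2] after spin(left): x=-2 y=-3 heading=E
[3] after arc(left, 2): x=0 y=-1 heading=N
no other 3-command option fits: unique.

spin(left), spin(left), arc(left, 2)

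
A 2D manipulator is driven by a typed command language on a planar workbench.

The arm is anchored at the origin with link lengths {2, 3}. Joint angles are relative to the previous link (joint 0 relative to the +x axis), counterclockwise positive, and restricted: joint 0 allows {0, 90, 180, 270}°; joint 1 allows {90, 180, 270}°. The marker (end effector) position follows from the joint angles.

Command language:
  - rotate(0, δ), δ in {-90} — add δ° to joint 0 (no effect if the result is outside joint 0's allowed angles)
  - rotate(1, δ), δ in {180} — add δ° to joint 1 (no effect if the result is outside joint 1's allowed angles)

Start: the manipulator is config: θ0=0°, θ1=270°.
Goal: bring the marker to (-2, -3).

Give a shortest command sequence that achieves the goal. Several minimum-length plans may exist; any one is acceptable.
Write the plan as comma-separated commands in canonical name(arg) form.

t0: config: θ0=0°, θ1=270°
step 1 (rotate(1, 180)): config: θ0=0°, θ1=90°
step 2 (rotate(0, -90)): config: θ0=270°, θ1=90°
step 3 (rotate(0, -90)): config: θ0=180°, θ1=90°
no 2-step plan works, so 3 is optimal.

rotate(1, 180), rotate(0, -90), rotate(0, -90)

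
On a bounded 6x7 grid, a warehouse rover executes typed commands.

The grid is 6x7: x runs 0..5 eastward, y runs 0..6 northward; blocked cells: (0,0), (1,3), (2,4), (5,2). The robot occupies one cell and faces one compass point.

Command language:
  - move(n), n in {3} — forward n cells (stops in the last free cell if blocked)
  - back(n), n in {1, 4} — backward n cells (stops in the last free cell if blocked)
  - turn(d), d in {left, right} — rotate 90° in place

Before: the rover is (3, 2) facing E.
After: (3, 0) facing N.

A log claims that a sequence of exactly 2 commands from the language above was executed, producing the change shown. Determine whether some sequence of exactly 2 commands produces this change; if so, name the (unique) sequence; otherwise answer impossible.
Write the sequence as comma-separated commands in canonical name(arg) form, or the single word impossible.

key: running back(4) before turn(left) would end elsewhere — order is forced
t0: (3, 2) facing E
t=1 turn(left) ⇒ (3, 2) facing N
t=2 back(4) ⇒ (3, 0) facing N
uniquely the one of 25 2-step routes that fits.

turn(left), back(4)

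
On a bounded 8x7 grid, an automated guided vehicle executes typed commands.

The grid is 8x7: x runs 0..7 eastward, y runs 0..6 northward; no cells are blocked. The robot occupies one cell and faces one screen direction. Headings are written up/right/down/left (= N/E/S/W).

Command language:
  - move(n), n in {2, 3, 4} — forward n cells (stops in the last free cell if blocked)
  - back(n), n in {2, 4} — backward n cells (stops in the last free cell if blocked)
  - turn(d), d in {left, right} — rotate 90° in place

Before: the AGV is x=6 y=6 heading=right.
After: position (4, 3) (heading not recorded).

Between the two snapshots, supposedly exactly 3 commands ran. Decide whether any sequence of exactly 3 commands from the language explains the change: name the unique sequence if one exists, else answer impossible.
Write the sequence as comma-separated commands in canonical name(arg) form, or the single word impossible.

back(2), turn(right), move(3)

key: running move(3) before back(2) would end elsewhere — order is forced
t0: x=6 y=6 heading=right
t=1 back(2) ⇒ x=4 y=6 heading=right
t=2 turn(right) ⇒ x=4 y=6 heading=down
t=3 move(3) ⇒ x=4 y=3 heading=down
no other 3-command option fits: unique.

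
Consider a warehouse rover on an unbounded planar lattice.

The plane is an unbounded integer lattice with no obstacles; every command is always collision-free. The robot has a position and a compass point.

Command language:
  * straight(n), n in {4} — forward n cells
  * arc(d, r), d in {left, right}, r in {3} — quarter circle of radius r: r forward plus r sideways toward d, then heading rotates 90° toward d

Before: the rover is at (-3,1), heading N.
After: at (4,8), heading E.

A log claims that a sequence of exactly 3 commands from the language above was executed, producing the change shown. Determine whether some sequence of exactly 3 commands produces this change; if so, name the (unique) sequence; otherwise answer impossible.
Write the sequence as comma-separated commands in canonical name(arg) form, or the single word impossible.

key: position moved to (4,8) AND the heading swung to E — translation plus rotation needed
initial: at (-3,1), heading N
t=1 straight(4) ⇒ at (-3,5), heading N
t=2 arc(right, 3) ⇒ at (0,8), heading E
t=3 straight(4) ⇒ at (4,8), heading E
all 27 alternatives checked — unique.

straight(4), arc(right, 3), straight(4)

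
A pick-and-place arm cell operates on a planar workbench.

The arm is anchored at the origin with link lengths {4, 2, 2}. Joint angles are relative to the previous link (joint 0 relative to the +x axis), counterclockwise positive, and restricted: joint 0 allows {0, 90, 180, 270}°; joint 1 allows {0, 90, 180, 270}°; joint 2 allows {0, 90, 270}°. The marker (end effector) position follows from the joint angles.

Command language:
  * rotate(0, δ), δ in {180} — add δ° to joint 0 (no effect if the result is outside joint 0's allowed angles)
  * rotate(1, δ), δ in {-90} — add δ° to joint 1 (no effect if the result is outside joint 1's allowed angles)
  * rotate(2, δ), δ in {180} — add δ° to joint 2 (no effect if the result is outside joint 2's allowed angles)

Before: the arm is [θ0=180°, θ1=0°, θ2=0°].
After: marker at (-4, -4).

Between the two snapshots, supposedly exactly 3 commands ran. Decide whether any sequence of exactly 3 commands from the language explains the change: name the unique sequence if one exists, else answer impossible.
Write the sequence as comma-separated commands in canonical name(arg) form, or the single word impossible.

start: [θ0=180°, θ1=0°, θ2=0°]
t=1 rotate(1, -90) ⇒ [θ0=180°, θ1=270°, θ2=0°]
t=2 rotate(1, -90) ⇒ [θ0=180°, θ1=180°, θ2=0°]
t=3 rotate(1, -90) ⇒ [θ0=180°, θ1=90°, θ2=0°]
no other 3-command option fits: unique.

rotate(1, -90), rotate(1, -90), rotate(1, -90)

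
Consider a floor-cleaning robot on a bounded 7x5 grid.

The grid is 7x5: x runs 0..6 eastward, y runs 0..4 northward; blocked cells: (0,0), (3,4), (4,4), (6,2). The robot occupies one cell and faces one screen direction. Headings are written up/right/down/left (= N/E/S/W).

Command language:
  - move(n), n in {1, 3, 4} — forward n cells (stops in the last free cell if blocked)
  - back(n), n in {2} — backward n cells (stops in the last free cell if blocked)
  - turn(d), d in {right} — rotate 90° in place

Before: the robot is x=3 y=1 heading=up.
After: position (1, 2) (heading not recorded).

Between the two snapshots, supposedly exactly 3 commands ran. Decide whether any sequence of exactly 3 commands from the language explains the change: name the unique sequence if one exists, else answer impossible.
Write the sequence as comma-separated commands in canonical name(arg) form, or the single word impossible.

key: running back(2) before move(1) would end elsewhere — order is forced
t0: x=3 y=1 heading=up
[1] after move(1): x=3 y=2 heading=up
[2] after turn(right): x=3 y=2 heading=right
[3] after back(2): x=1 y=2 heading=right
uniquely the one of 125 3-step routes that fits.

move(1), turn(right), back(2)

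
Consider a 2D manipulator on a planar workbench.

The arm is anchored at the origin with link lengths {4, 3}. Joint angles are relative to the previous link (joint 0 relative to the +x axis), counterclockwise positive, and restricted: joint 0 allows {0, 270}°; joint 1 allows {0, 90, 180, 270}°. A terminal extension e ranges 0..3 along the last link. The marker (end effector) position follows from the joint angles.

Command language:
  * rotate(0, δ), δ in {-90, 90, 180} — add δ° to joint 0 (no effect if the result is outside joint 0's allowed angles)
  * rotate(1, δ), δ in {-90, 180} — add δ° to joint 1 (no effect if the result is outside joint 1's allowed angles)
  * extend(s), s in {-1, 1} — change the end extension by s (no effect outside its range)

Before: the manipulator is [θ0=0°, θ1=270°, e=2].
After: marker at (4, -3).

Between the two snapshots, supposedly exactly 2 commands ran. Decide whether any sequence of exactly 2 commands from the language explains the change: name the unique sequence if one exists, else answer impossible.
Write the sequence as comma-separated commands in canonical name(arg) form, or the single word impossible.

start: [θ0=0°, θ1=270°, e=2]
[1] after extend(-1): [θ0=0°, θ1=270°, e=1]
[2] after extend(-1): [θ0=0°, θ1=270°, e=0]
uniquely the one of 49 2-step routes that fits.

extend(-1), extend(-1)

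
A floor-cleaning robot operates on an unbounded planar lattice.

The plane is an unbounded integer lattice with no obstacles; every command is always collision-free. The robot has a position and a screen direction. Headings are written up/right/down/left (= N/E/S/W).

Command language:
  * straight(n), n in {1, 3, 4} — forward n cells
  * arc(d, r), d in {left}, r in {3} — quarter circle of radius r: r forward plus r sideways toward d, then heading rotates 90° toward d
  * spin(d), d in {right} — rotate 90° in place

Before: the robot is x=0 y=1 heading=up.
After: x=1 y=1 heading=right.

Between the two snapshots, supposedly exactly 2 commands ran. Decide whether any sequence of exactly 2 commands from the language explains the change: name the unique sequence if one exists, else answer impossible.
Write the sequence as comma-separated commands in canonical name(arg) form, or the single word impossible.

spin(right), straight(1)

key: running straight(1) before spin(right) would end elsewhere — order is forced
initial: x=0 y=1 heading=up
step 1 (spin(right)): x=0 y=1 heading=right
step 2 (straight(1)): x=1 y=1 heading=right
no other 2-command option fits: unique.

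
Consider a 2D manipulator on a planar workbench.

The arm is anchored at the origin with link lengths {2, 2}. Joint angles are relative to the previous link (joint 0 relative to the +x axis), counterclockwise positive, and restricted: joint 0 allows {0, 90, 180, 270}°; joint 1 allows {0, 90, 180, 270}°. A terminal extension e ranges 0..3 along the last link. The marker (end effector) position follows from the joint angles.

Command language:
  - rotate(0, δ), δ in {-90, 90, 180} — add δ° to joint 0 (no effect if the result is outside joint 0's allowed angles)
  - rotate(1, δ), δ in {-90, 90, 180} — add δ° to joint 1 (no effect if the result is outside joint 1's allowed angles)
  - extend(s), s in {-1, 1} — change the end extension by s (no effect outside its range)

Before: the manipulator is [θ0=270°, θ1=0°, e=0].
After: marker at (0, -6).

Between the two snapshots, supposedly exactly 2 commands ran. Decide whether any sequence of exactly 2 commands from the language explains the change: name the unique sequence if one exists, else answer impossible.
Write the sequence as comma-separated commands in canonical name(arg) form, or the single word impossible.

initial: [θ0=270°, θ1=0°, e=0]
1. extend(1) → [θ0=270°, θ1=0°, e=1]
2. extend(1) → [θ0=270°, θ1=0°, e=2]
uniquely the one of 64 2-step routes that fits.

extend(1), extend(1)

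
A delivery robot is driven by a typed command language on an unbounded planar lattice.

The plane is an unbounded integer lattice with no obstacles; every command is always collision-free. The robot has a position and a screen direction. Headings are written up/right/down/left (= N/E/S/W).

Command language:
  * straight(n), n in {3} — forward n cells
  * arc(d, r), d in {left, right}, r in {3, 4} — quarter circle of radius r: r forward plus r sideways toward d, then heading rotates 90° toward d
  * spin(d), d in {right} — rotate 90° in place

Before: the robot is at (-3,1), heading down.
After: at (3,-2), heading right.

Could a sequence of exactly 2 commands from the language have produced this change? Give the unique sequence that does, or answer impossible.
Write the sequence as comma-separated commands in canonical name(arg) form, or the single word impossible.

arc(left, 3), straight(3)

key: running straight(3) before arc(left, 3) would end elsewhere — order is forced
from: at (-3,1), heading down
t=1 arc(left, 3) ⇒ at (0,-2), heading right
t=2 straight(3) ⇒ at (3,-2), heading right
all 36 alternatives checked — unique.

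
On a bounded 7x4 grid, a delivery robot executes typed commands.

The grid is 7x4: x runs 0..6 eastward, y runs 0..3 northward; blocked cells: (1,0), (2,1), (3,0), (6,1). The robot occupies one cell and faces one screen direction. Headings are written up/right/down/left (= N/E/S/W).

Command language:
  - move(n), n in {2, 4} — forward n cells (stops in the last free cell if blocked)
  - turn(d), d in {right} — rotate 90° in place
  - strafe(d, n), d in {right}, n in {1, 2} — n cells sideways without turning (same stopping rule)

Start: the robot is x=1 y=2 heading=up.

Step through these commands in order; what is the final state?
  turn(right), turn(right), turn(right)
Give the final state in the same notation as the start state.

start: x=1 y=2 heading=up
t=1 turn(right) ⇒ x=1 y=2 heading=right
t=2 turn(right) ⇒ x=1 y=2 heading=down
t=3 turn(right) ⇒ x=1 y=2 heading=left

x=1 y=2 heading=left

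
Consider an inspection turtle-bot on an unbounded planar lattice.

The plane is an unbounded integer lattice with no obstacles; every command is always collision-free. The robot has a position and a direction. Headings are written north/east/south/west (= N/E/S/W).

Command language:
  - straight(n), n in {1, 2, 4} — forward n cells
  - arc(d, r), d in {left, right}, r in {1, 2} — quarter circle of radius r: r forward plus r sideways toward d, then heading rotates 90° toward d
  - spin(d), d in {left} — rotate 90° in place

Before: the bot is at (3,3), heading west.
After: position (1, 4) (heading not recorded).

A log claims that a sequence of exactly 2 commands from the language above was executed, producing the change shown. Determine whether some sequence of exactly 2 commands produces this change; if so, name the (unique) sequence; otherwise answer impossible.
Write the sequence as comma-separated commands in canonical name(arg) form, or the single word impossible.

key: order matters: swapping straight(1) and arc(right, 1) lands elsewhere
from: at (3,3), heading west
t=1 straight(1) ⇒ at (2,3), heading west
t=2 arc(right, 1) ⇒ at (1,4), heading north
all 64 alternatives checked — unique.

straight(1), arc(right, 1)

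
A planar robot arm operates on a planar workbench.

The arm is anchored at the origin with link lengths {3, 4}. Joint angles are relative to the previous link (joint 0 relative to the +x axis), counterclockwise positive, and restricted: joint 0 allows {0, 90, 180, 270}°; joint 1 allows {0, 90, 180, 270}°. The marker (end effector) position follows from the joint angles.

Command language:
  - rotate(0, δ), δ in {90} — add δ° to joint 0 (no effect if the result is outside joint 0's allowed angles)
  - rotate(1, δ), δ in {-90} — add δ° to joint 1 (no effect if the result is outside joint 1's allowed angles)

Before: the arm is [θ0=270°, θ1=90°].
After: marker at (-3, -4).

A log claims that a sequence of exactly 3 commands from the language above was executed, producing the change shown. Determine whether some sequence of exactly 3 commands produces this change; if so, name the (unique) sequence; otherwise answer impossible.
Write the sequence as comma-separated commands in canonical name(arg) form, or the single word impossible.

from: [θ0=270°, θ1=90°]
step 1 (rotate(0, 90)): [θ0=0°, θ1=90°]
step 2 (rotate(0, 90)): [θ0=90°, θ1=90°]
step 3 (rotate(0, 90)): [θ0=180°, θ1=90°]
no other 3-command option fits: unique.

rotate(0, 90), rotate(0, 90), rotate(0, 90)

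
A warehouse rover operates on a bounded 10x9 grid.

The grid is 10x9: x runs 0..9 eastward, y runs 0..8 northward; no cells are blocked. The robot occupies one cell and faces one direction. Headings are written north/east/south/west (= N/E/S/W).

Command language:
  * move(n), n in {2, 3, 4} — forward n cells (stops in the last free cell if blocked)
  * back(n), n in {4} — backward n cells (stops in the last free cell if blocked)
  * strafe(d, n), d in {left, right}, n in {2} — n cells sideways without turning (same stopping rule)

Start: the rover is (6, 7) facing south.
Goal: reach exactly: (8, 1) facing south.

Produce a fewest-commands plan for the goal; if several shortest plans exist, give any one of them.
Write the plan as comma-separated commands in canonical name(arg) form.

move(4), move(2), strafe(left, 2)

from: (6, 7) facing south
step 1 (move(4)): (6, 3) facing south
step 2 (move(2)): (6, 1) facing south
step 3 (strafe(left, 2)): (8, 1) facing south
minimal: 3 command(s), checked below 3.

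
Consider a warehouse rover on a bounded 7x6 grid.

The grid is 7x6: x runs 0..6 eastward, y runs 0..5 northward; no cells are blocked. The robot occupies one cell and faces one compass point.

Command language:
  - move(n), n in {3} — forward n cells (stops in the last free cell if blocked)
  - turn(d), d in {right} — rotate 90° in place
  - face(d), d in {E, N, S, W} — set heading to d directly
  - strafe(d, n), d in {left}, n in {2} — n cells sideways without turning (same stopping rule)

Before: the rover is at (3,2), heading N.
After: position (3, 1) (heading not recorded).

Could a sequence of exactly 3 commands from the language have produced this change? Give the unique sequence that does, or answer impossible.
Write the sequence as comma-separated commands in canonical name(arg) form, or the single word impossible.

no 3-step route produces this change.

impossible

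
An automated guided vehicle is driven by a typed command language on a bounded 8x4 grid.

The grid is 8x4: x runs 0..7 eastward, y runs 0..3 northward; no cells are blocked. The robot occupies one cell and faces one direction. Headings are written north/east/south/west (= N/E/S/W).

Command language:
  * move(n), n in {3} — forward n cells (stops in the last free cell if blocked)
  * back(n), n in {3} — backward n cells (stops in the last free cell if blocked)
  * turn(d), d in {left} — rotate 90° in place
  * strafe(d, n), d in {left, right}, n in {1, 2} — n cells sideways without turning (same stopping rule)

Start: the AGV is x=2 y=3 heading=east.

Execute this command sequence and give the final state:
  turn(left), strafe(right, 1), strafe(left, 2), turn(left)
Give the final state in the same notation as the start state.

x=1 y=3 heading=west

t0: x=2 y=3 heading=east
step 1 (turn(left)): x=2 y=3 heading=north
step 2 (strafe(right, 1)): x=3 y=3 heading=north
step 3 (strafe(left, 2)): x=1 y=3 heading=north
step 4 (turn(left)): x=1 y=3 heading=west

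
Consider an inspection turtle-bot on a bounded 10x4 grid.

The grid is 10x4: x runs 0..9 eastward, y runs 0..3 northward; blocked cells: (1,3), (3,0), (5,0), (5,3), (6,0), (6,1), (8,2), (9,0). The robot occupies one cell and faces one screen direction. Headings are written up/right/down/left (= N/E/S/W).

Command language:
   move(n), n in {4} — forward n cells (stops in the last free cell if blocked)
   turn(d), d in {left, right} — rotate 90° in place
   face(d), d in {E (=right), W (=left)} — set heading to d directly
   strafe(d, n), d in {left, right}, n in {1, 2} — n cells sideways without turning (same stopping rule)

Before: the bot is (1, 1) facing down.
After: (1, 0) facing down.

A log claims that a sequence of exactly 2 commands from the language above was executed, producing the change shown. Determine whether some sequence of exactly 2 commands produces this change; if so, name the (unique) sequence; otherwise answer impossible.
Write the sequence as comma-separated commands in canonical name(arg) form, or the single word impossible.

key: heading stays S — no command in the sequence turns
t0: (1, 1) facing down
1. move(4) → (1, 0) facing down
2. move(4) → (1, 0) facing down
no other 2-command option fits: unique.

move(4), move(4)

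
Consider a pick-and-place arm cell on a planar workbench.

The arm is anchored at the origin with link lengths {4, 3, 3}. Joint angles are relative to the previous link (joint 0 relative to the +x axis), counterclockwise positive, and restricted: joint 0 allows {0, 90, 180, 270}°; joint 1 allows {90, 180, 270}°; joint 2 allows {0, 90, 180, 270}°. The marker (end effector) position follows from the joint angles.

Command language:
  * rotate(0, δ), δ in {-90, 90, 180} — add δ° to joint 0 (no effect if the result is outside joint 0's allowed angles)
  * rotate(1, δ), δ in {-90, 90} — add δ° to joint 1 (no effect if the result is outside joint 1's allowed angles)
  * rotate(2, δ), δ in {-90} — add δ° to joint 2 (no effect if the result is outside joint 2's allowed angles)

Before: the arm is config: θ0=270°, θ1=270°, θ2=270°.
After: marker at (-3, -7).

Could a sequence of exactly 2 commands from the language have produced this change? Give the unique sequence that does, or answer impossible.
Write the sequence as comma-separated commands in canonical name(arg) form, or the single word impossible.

rotate(2, -90), rotate(2, -90)

from: config: θ0=270°, θ1=270°, θ2=270°
1. rotate(2, -90) → config: θ0=270°, θ1=270°, θ2=180°
2. rotate(2, -90) → config: θ0=270°, θ1=270°, θ2=90°
no rival 2-sequence matches.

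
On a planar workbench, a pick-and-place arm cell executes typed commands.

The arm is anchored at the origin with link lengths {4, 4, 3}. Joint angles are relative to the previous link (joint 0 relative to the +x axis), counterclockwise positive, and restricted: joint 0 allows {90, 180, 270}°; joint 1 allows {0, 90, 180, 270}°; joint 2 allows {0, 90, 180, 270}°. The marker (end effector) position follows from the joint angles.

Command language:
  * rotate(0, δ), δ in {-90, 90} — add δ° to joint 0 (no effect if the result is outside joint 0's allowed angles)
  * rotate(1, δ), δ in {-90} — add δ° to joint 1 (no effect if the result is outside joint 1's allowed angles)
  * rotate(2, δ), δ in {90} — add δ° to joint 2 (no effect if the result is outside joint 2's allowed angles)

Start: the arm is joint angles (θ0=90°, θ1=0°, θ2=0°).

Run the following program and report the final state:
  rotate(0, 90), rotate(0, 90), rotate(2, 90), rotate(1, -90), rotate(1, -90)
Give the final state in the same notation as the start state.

from: joint angles (θ0=90°, θ1=0°, θ2=0°)
1. rotate(0, 90) → joint angles (θ0=180°, θ1=0°, θ2=0°)
2. rotate(0, 90) → joint angles (θ0=270°, θ1=0°, θ2=0°)
3. rotate(2, 90) → joint angles (θ0=270°, θ1=0°, θ2=90°)
4. rotate(1, -90) → joint angles (θ0=270°, θ1=270°, θ2=90°)
5. rotate(1, -90) → joint angles (θ0=270°, θ1=180°, θ2=90°)

joint angles (θ0=270°, θ1=180°, θ2=90°)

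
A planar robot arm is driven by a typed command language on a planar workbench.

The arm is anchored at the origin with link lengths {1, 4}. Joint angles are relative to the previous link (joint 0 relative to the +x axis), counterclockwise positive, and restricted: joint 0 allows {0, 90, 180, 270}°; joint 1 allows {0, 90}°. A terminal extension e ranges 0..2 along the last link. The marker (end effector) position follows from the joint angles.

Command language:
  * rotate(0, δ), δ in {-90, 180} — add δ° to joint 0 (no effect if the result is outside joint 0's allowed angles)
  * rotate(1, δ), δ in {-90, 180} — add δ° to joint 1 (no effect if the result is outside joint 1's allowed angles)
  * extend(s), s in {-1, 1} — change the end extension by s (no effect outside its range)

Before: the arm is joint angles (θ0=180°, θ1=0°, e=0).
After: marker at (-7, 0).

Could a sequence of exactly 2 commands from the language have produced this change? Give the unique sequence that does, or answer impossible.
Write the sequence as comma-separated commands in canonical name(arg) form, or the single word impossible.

initial: joint angles (θ0=180°, θ1=0°, e=0)
t=1 extend(1) ⇒ joint angles (θ0=180°, θ1=0°, e=1)
t=2 extend(1) ⇒ joint angles (θ0=180°, θ1=0°, e=2)
no other 2-command option fits: unique.

extend(1), extend(1)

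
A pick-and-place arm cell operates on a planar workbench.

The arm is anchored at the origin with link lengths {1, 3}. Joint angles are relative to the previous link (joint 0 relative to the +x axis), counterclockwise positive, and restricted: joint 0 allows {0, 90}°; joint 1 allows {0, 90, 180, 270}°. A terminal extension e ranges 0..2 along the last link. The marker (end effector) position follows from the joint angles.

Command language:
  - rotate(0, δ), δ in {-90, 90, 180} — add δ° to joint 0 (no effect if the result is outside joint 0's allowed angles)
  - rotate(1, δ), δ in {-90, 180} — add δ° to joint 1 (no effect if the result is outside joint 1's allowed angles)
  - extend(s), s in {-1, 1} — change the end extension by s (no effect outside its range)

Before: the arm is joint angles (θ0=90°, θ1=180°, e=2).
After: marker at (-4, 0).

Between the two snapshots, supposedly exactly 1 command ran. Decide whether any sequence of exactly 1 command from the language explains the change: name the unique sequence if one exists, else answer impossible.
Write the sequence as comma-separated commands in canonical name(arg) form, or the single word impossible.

rotate(0, -90)

start: joint angles (θ0=90°, θ1=180°, e=2)
step 1 (rotate(0, -90)): joint angles (θ0=0°, θ1=180°, e=2)
uniquely the one of 7 1-step routes that fits.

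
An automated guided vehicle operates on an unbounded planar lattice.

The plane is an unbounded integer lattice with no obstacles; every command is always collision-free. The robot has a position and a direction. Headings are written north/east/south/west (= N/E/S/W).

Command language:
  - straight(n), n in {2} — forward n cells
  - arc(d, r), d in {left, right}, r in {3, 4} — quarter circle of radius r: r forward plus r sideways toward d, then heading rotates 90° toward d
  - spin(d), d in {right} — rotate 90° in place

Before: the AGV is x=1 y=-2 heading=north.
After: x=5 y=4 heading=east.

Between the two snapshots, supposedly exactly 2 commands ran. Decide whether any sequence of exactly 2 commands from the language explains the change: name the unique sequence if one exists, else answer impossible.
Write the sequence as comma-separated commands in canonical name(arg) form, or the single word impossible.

straight(2), arc(right, 4)

key: order matters: swapping straight(2) and arc(right, 4) lands elsewhere
begin: x=1 y=-2 heading=north
step 1 (straight(2)): x=1 y=0 heading=north
step 2 (arc(right, 4)): x=5 y=4 heading=east
no other 2-command option fits: unique.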